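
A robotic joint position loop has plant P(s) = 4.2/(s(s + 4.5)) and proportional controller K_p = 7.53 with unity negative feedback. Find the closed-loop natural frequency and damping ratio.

ω_n = 5.62 rad/s, ζ = 0.4

With unity feedback the closed-loop characteristic equation is s² + 4.5s + 7.53·4.2 = s² + 4.5s + 31.63 = 0.
Matching s² + 2ζω_n s + ω_n²: ω_n = √31.63 = 5.624 rad/s and 2ζω_n = 4.5, so ζ = 4.5/(2·5.624) = 0.4.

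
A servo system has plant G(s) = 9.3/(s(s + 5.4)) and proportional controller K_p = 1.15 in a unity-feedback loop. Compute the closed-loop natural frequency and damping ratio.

The closed-loop denominator is s(s+5.4) + 1.15·9.3 = s² + 5.4s + 10.7.
So ω_n² = 10.7 ⇒ ω_n = 3.27 rad/s, and ζ = 5.4/(2ω_n) = 0.826.

ω_n = 3.27 rad/s, ζ = 0.826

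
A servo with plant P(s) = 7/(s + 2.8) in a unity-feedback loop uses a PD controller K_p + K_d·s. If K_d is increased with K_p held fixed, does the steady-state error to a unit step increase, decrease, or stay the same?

K_d affects only the transient (the s-coefficient); the DC loop gain, and hence e_ss, depends only on K_p.

unchanged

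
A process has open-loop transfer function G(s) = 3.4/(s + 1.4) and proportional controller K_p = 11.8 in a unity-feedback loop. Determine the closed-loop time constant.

Closed-loop transfer function: T(s) = K_p·G(s)/(1 + K_p·G(s)) = 40.12/(s + 1.4 + 40.12) = 40.12/(s + 41.52).
Time constant τ = 1/41.52 = 0.0241 s.

τ = 0.0241 s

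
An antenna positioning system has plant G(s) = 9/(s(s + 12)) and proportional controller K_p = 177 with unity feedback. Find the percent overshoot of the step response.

The closed-loop denominator s² + 12s + 1593 gives ω_n = √1593 = 39.91 and ζ = 12/(2ω_n) = 0.1503.
%OS = 100·exp(−πζ/√(1−ζ²)) = 100·exp(−π·0.1503/√0.9774) = 62%.

62%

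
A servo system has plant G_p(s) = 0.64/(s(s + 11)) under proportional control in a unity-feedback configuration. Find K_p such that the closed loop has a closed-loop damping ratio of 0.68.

Closed-loop characteristic equation: s² + 11s + K_p·0.64 = 0.
So ω_n = √(0.64K_p) and 2ζω_n = 11, giving ζ = 11/(2√(0.64K_p)).
Setting ζ = 0.68: √(0.64K_p) = 11/(2·0.68) = 8.088, so K_p = 65.42/0.64 = 102.

K_p = 102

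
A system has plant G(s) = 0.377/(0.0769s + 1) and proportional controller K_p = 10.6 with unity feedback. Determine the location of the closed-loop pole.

Closed loop: T(s) = K_p·G/(1+K_p·G) = 3.996/(0.0769s + 1 + 3.996), with pole at s = −(1 + 3.996)/0.0769 = −64.97.

s = -64.97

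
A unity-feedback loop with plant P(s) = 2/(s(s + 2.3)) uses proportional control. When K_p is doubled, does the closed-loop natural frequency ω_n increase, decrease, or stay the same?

increase

ω_n = √(2·K_p), which grows with K_p.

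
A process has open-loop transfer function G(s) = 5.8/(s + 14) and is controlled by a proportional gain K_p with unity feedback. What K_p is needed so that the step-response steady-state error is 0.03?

K_p = 78

For a type-0 loop with proportional control, e_ss = 1/(1 + K_p·G(0)).
G(0) = 0.4143. Require 1/(1 + K_p·0.4143) = 0.03, so 1 + 0.4143·K_p = 33.33.
K_p = (33.33 − 1)/0.4143 = 78.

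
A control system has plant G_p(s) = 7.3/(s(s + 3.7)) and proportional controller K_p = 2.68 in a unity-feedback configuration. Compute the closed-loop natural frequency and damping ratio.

ω_n = 4.42 rad/s, ζ = 0.418

1 + K_p·G_p(s) = 0 gives s² + 3.7s + 19.56 = 0.
So ω_n² = 19.56 ⇒ ω_n = 4.423 rad/s, and ζ = 3.7/(2ω_n) = 0.418.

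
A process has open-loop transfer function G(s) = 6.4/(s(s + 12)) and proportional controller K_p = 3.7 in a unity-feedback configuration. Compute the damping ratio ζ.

ζ = 1.23

With unity feedback the closed-loop characteristic equation is s² + 12s + 3.7·6.4 = s² + 12s + 23.68 = 0.
So ω_n² = 23.68 ⇒ ω_n = 4.866 rad/s, and ζ = 12/(2ω_n) = 1.23.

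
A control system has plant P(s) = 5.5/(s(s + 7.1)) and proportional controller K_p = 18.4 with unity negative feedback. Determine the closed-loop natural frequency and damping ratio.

ω_n = 10.1 rad/s, ζ = 0.353

1 + K_p·P(s) = 0 gives s² + 7.1s + 101.2 = 0.
So ω_n² = 101.2 ⇒ ω_n = 10.06 rad/s, and ζ = 7.1/(2ω_n) = 0.353.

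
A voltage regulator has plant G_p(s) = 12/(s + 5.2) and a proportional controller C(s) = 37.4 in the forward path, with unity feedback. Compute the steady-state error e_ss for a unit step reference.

0.0115

The loop is type 0. Static position error constant K_pos = C(0)·G_p(0) = 37.4·2.308 = 86.31.
Steady-state error to a unit step: e_ss = 1/(1+K_pos) = 1/87.31 = 0.0115.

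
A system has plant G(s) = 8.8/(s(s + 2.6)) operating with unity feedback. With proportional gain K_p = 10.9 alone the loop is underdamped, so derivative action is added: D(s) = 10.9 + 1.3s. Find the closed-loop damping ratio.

ζ = 0.717

Forward path: (10.9 + 1.3s)·8.8/(s(s+2.6)). The closed-loop characteristic equation is s² + (2.6 + 8.8·1.3)s + 8.8·10.9 = 0.
That is s² + 14.04s + 95.92 = 0, so ω_n = 9.794 rad/s and ζ = 14.04/(2·9.794) = 0.7168.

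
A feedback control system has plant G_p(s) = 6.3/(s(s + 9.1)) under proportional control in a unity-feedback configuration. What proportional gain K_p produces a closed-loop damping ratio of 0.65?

K_p = 7.78

Closed-loop characteristic equation: s² + 9.1s + K_p·6.3 = 0.
So ω_n = √(6.3K_p) and 2ζω_n = 9.1, giving ζ = 9.1/(2√(6.3K_p)).
Setting ζ = 0.65: √(6.3K_p) = 9.1/(2·0.65) = 7, so K_p = 49/6.3 = 7.78.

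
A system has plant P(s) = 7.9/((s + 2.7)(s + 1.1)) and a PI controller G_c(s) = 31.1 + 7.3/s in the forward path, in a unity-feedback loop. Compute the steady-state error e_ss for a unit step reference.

The open loop G_c(s)P(s) has a pole at the origin (type 1), so the static position error constant is infinite and e_ss = 1/(1+∞) = 0.

0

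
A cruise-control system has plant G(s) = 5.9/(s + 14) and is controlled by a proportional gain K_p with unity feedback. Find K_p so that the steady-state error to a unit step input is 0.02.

Steady-state error for a unit step on this type-0 loop is 1/(1 + K_p·G(0)).
G(0) = 0.4214. Require 1/(1 + K_p·0.4214) = 0.02, so 1 + 0.4214·K_p = 50.
K_p = (50 − 1)/0.4214 = 116.

K_p = 116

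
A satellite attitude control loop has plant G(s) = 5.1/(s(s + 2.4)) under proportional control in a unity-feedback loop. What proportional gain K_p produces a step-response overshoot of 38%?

K_p = 3.26

From %OS = 100·exp(−πζ/√(1−ζ²)) = 38%, ζ = −ln(0.38)/√(π²+ln²(0.38)) = 0.2943.
Characteristic equation s² + 2.4s + 5.1K_p = 0 gives ζ = 2.4/(2√(5.1K_p)).
Setting ζ = 0.2943: √(5.1K_p) = 2.4/(2·0.2943) = 4.077, so K_p = 16.62/5.1 = 3.26.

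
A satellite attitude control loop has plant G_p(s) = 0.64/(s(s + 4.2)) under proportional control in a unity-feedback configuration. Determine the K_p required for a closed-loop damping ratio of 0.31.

K_p = 71.7

Closed-loop characteristic equation: s² + 4.2s + K_p·0.64 = 0.
So ω_n = √(0.64K_p) and 2ζω_n = 4.2, giving ζ = 4.2/(2√(0.64K_p)).
Setting ζ = 0.31: √(0.64K_p) = 4.2/(2·0.31) = 6.774, so K_p = 45.89/0.64 = 71.7.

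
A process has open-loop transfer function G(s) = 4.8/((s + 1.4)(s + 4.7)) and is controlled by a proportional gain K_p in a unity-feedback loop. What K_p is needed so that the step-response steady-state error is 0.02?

Steady-state error for a unit step on this type-0 loop is 1/(1 + K_p·G(0)).
G(0) = 0.7295. Require 1/(1 + K_p·0.7295) = 0.02, so 1 + 0.7295·K_p = 50.
K_p = (50 − 1)/0.7295 = 67.2.

K_p = 67.2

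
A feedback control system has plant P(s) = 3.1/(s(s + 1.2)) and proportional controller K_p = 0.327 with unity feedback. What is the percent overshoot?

9.72%

From 1 + K_pP(s) = 0: s² + 1.2s + 1.014 = 0 ⇒ ω_n = 1.007, ζ = 0.5959.
%OS = 100·exp(−πζ/√(1−ζ²)) = 100·exp(−π·0.5959/√0.6449) = 9.72%.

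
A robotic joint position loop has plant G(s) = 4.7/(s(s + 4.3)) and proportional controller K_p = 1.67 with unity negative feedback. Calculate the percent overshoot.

From 1 + K_pG(s) = 0: s² + 4.3s + 7.849 = 0 ⇒ ω_n = 2.802, ζ = 0.7674.
%OS = 100·exp(−πζ/√(1−ζ²)) = 100·exp(−π·0.7674/√0.4111) = 2.33%.

2.33%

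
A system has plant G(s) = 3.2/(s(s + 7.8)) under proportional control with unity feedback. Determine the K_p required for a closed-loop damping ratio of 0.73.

Closed-loop characteristic equation: s² + 7.8s + K_p·3.2 = 0.
So ω_n = √(3.2K_p) and 2ζω_n = 7.8, giving ζ = 7.8/(2√(3.2K_p)).
Setting ζ = 0.73: √(3.2K_p) = 7.8/(2·0.73) = 5.342, so K_p = 28.54/3.2 = 8.92.

K_p = 8.92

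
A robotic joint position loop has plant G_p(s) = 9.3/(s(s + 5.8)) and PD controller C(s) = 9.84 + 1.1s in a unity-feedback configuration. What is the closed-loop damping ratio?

ζ = 0.838

Forward path: (9.84 + 1.1s)·9.3/(s(s+5.8)). The closed-loop characteristic equation is s² + (5.8 + 9.3·1.1)s + 9.3·9.84 = 0.
That is s² + 16.03s + 91.51 = 0, so ω_n = 9.566 rad/s and ζ = 16.03/(2·9.566) = 0.8378.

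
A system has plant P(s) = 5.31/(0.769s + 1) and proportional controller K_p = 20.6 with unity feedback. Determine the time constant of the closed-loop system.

τ = 0.00697 s

Closed loop: T(s) = K_p·P/(1+K_p·P) = 109.4/(0.769s + 1 + 109.4), with pole at s = −(1 + 109.4)/0.769 = −143.5.
Closed-loop time constant τ = 1/143.5 = 0.00697 s.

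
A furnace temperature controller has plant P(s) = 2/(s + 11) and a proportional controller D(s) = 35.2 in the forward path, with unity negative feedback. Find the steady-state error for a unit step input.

0.135

The loop is type 0. Static position error constant K_pos = D(0)·P(0) = 35.2·0.1818 = 6.4.
Steady-state error to a unit step: e_ss = 1/(1+K_pos) = 1/7.4 = 0.135.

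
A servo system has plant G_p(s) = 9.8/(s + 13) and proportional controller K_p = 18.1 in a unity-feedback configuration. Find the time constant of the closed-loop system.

Closed-loop transfer function: T(s) = K_p·G_p(s)/(1 + K_p·G_p(s)) = 177.4/(s + 13 + 177.4) = 177.4/(s + 190.4).
Time constant τ = 1/190.4 = 0.00525 s.

τ = 0.00525 s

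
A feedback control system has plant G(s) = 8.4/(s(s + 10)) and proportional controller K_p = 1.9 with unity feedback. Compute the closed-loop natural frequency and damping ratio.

ω_n = 3.99 rad/s, ζ = 1.25

The closed-loop denominator is s(s+10) + 1.9·8.4 = s² + 10s + 15.96.
So ω_n² = 15.96 ⇒ ω_n = 3.995 rad/s, and ζ = 10/(2ω_n) = 1.25.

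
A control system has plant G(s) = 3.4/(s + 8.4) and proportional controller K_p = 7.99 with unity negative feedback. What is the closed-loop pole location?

Closed-loop transfer function: T(s) = K_p·G(s)/(1 + K_p·G(s)) = 27.17/(s + 8.4 + 27.17) = 27.17/(s + 35.57).
The closed-loop pole is at s = −35.57.

s = -35.57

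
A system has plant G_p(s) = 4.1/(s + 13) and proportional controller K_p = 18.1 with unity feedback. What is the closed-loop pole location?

Closed-loop transfer function: T(s) = K_p·G_p(s)/(1 + K_p·G_p(s)) = 74.21/(s + 13 + 74.21) = 74.21/(s + 87.21).
The closed-loop pole is at s = −87.21.

s = -87.21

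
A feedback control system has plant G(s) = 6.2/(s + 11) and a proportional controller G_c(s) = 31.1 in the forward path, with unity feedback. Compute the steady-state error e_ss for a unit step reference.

The loop is type 0. Static position error constant K_pos = G_c(0)·G(0) = 31.1·0.5636 = 17.53.
Steady-state error to a unit step: e_ss = 1/(1+K_pos) = 1/18.53 = 0.054.

0.054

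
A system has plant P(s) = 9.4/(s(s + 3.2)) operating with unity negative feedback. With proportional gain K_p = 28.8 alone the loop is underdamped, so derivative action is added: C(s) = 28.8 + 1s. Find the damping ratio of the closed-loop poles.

ζ = 0.383

Forward path: (28.8 + 1s)·9.4/(s(s+3.2)). The closed-loop characteristic equation is s² + (3.2 + 9.4·1)s + 9.4·28.8 = 0.
That is s² + 12.6s + 270.7 = 0, so ω_n = 16.45 rad/s and ζ = 12.6/(2·16.45) = 0.3829.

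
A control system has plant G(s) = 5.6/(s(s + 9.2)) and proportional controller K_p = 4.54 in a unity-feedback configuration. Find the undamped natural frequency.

ω_n = 5.04 rad/s

With unity feedback the closed-loop characteristic equation is s² + 9.2s + 4.54·5.6 = s² + 9.2s + 25.42 = 0.
Matching s² + 2ζω_n s + ω_n²: ω_n = √25.42 = 5.042 rad/s and 2ζω_n = 9.2, so ζ = 9.2/(2·5.042) = 0.912.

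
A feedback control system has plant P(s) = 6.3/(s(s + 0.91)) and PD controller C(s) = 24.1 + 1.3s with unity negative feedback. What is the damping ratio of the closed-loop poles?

ζ = 0.369

Forward path: (24.1 + 1.3s)·6.3/(s(s+0.91)). The closed-loop characteristic equation is s² + (0.91 + 6.3·1.3)s + 6.3·24.1 = 0.
That is s² + 9.1s + 151.8 = 0, so ω_n = 12.32 rad/s and ζ = 9.1/(2·12.32) = 0.3693.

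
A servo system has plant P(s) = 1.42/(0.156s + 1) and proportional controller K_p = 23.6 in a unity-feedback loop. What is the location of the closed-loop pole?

s = -221.2

Closed loop: T(s) = K_p·P/(1+K_p·P) = 33.51/(0.156s + 1 + 33.51), with pole at s = −(1 + 33.51)/0.156 = −221.2.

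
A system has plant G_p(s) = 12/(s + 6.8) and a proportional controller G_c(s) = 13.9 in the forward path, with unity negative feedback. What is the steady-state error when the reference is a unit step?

0.0392

The loop is type 0. Static position error constant K_pos = G_c(0)·G_p(0) = 13.9·1.765 = 24.53.
Steady-state error to a unit step: e_ss = 1/(1+K_pos) = 1/25.53 = 0.0392.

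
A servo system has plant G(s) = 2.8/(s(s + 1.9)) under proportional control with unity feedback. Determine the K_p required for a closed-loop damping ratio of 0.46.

K_p = 1.52

Closed-loop characteristic equation: s² + 1.9s + K_p·2.8 = 0.
So ω_n = √(2.8K_p) and 2ζω_n = 1.9, giving ζ = 1.9/(2√(2.8K_p)).
Setting ζ = 0.46: √(2.8K_p) = 1.9/(2·0.46) = 2.065, so K_p = 4.265/2.8 = 1.52.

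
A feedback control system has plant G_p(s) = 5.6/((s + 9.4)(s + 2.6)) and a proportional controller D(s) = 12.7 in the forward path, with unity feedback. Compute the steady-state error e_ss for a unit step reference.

0.256

The loop is type 0. Static position error constant K_pos = D(0)·G_p(0) = 12.7·0.2291 = 2.91.
Steady-state error to a unit step: e_ss = 1/(1+K_pos) = 1/3.91 = 0.256.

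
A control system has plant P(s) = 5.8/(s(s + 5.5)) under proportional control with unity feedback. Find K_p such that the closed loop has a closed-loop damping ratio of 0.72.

Closed-loop characteristic equation: s² + 5.5s + K_p·5.8 = 0.
So ω_n = √(5.8K_p) and 2ζω_n = 5.5, giving ζ = 5.5/(2√(5.8K_p)).
Setting ζ = 0.72: √(5.8K_p) = 5.5/(2·0.72) = 3.819, so K_p = 14.59/5.8 = 2.52.

K_p = 2.52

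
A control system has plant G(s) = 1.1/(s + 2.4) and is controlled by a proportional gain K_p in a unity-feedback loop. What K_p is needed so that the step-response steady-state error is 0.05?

K_p = 41.5

Steady-state error for a unit step on this type-0 loop is 1/(1 + K_p·G(0)).
G(0) = 0.4583. Require 1/(1 + K_p·0.4583) = 0.05, so 1 + 0.4583·K_p = 20.
K_p = (20 − 1)/0.4583 = 41.5.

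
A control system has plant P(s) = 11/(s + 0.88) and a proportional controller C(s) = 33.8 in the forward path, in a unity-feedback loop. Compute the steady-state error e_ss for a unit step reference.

The loop is type 0. Static position error constant K_pos = C(0)·P(0) = 33.8·12.5 = 422.5.
Steady-state error to a unit step: e_ss = 1/(1+K_pos) = 1/423.5 = 0.00236.

0.00236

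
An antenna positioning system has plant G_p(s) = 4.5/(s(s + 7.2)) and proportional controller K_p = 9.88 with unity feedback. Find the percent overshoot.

The closed-loop denominator s² + 7.2s + 44.46 gives ω_n = √44.46 = 6.668 and ζ = 7.2/(2ω_n) = 0.5399.
%OS = 100·exp(−πζ/√(1−ζ²)) = 100·exp(−π·0.5399/√0.7085) = 13.3%.

13.3%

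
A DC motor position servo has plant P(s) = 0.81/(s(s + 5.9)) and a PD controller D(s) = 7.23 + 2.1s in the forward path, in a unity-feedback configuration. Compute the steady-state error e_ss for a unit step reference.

The open loop D(s)P(s) has a pole at the origin (type 1), so the static position error constant is infinite and e_ss = 1/(1+∞) = 0.

0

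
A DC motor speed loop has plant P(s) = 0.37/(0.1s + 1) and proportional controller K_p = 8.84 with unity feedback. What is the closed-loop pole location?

s = -42.71

Closed loop: T(s) = K_p·P/(1+K_p·P) = 3.271/(0.1s + 1 + 3.271), with pole at s = −(1 + 3.271)/0.1 = −42.71.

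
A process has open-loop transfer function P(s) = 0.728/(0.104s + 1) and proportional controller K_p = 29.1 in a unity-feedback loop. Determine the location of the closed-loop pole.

s = -213.3

Closed loop: T(s) = K_p·P/(1+K_p·P) = 21.18/(0.104s + 1 + 21.18), with pole at s = −(1 + 21.18)/0.104 = −213.3.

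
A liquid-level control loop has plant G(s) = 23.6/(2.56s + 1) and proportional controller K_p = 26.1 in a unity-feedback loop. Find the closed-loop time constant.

τ = 0.00415 s

Closed loop: T(s) = K_p·G/(1+K_p·G) = 616/(2.56s + 1 + 616), with pole at s = −(1 + 616)/2.56 = −241.
Closed-loop time constant τ = 1/241 = 0.00415 s.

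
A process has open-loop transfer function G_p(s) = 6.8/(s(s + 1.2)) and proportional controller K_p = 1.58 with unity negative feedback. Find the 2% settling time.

From 1 + K_pG_p(s) = 0: s² + 1.2s + 10.74 = 0 ⇒ ω_n = 3.278, ζ = 0.183.
2% settling time T_s ≈ 4/(ζω_n) = 4/0.6 = 6.67 s.

T_s ≈ 6.67 s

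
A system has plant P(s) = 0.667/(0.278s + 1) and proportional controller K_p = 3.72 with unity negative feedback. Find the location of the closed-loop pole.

Closed loop: T(s) = K_p·P/(1+K_p·P) = 2.481/(0.278s + 1 + 2.481), with pole at s = −(1 + 2.481)/0.278 = −12.52.

s = -12.52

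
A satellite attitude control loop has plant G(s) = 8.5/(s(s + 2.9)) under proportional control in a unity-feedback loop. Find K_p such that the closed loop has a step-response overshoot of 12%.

From %OS = 100·exp(−πζ/√(1−ζ²)) = 12%, ζ = −ln(0.12)/√(π²+ln²(0.12)) = 0.5594.
Characteristic equation s² + 2.9s + 8.5K_p = 0 gives ζ = 2.9/(2√(8.5K_p)).
Setting ζ = 0.5594: √(8.5K_p) = 2.9/(2·0.5594) = 2.592, so K_p = 6.718/8.5 = 0.79.

K_p = 0.79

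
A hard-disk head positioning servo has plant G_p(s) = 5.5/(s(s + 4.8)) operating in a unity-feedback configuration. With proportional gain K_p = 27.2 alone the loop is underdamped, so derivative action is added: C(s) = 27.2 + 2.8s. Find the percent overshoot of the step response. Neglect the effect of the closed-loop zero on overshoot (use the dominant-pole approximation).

Forward path: (27.2 + 2.8s)·5.5/(s(s+4.8)). The closed-loop characteristic equation is s² + (4.8 + 5.5·2.8)s + 5.5·27.2 = 0.
That is s² + 20.2s + 149.6 = 0, so ω_n = 12.23 rad/s and ζ = 20.2/(2·12.23) = 0.8258.
%OS = 100·exp(−πζ/√(1−ζ²)) = 1.01%.

1.01%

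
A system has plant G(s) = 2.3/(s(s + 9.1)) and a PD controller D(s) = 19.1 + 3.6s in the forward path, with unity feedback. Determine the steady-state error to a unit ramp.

0.207

The loop has one pole at the origin (type 1). Velocity error constant K_v = lim_{s→0} s·D(s)G(s) = 19.1·2.3/9.1 = 4.827.
Steady-state error to a unit ramp: e_ss = 1/K_v = 0.207.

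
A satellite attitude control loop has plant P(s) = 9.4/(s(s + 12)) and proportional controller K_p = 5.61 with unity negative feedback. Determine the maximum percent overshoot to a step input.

0.997%

The closed-loop denominator s² + 12s + 52.73 gives ω_n = √52.73 = 7.262 and ζ = 12/(2ω_n) = 0.8262.
%OS = 100·exp(−πζ/√(1−ζ²)) = 100·exp(−π·0.8262/√0.3173) = 0.997%.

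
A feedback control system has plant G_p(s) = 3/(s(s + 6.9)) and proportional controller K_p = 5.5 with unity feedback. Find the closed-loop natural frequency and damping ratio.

ω_n = 4.06 rad/s, ζ = 0.849

The closed-loop denominator is s(s+6.9) + 5.5·3 = s² + 6.9s + 16.5.
So ω_n² = 16.5 ⇒ ω_n = 4.062 rad/s, and ζ = 6.9/(2ω_n) = 0.849.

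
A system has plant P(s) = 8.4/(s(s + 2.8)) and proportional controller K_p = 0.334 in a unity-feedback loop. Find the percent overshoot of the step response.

Closed-loop characteristic equation: s² + 2.8s + 2.806 = 0, so ω_n = 1.675 rad/s and ζ = 2.8/(2·1.675) = 0.8358.
%OS = 100·exp(−πζ/√(1−ζ²)) = 100·exp(−π·0.8358/√0.3014) = 0.837%.

0.837%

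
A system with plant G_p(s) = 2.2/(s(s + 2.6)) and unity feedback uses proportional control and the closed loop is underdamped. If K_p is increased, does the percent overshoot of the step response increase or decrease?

increase

ζ = 2.6/(2√(2.2K_p)) decreases as K_p grows; lower damping means more overshoot.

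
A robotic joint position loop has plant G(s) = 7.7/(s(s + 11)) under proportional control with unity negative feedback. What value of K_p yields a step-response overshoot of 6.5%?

From %OS = 100·exp(−πζ/√(1−ζ²)) = 6.5%, ζ = −ln(0.065)/√(π²+ln²(0.065)) = 0.6564.
Characteristic equation s² + 11s + 7.7K_p = 0 gives ζ = 11/(2√(7.7K_p)).
Setting ζ = 0.6564: √(7.7K_p) = 11/(2·0.6564) = 8.379, so K_p = 70.21/7.7 = 9.12.

K_p = 9.12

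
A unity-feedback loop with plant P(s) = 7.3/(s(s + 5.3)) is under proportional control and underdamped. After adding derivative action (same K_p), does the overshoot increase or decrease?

With PD the characteristic equation becomes s² + (a + K·K_d)s + K·K_p = 0; the damping term grows, ζ rises, overshoot falls.

decrease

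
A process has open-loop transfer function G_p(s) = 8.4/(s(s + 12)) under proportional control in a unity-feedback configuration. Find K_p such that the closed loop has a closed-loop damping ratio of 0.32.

Closed-loop characteristic equation: s² + 12s + K_p·8.4 = 0.
So ω_n = √(8.4K_p) and 2ζω_n = 12, giving ζ = 12/(2√(8.4K_p)).
Setting ζ = 0.32: √(8.4K_p) = 12/(2·0.32) = 18.75, so K_p = 351.6/8.4 = 41.9.

K_p = 41.9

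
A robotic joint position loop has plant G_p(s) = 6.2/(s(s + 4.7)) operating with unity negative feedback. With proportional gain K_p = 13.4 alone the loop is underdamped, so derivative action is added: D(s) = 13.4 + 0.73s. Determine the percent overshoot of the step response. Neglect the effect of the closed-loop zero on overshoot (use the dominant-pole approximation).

15.8%

Forward path: (13.4 + 0.73s)·6.2/(s(s+4.7)). The closed-loop characteristic equation is s² + (4.7 + 6.2·0.73)s + 6.2·13.4 = 0.
That is s² + 9.226s + 83.08 = 0, so ω_n = 9.115 rad/s and ζ = 9.226/(2·9.115) = 0.5061.
%OS = 100·exp(−πζ/√(1−ζ²)) = 15.8%.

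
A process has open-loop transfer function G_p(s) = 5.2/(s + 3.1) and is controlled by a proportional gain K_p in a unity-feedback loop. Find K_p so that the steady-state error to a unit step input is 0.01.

K_p = 59

Steady-state error for a unit step on this type-0 loop is 1/(1 + K_p·G_p(0)).
G_p(0) = 1.677. Require 1/(1 + K_p·1.677) = 0.01, so 1 + 1.677·K_p = 100.
K_p = (100 − 1)/1.677 = 59.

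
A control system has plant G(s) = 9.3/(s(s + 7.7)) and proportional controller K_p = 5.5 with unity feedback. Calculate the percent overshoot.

13.4%

The closed-loop denominator s² + 7.7s + 51.15 gives ω_n = √51.15 = 7.152 and ζ = 7.7/(2ω_n) = 0.5383.
%OS = 100·exp(−πζ/√(1−ζ²)) = 100·exp(−π·0.5383/√0.7102) = 13.4%.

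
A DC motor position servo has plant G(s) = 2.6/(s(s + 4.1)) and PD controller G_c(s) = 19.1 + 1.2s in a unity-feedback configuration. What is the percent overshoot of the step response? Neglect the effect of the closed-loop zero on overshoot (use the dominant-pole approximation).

Forward path: (19.1 + 1.2s)·2.6/(s(s+4.1)). The closed-loop characteristic equation is s² + (4.1 + 2.6·1.2)s + 2.6·19.1 = 0.
That is s² + 7.22s + 49.66 = 0, so ω_n = 7.047 rad/s and ζ = 7.22/(2·7.047) = 0.5123.
%OS = 100·exp(−πζ/√(1−ζ²)) = 15.4%.

15.4%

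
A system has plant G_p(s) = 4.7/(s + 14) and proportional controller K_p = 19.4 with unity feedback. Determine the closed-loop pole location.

Closed-loop transfer function: T(s) = K_p·G_p(s)/(1 + K_p·G_p(s)) = 91.18/(s + 14 + 91.18) = 91.18/(s + 105.2).
The closed-loop pole is at s = −105.2.

s = -105.2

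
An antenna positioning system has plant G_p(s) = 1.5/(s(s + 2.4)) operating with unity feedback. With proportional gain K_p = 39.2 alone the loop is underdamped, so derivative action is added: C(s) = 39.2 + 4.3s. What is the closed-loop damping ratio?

ζ = 0.577

Forward path: (39.2 + 4.3s)·1.5/(s(s+2.4)). The closed-loop characteristic equation is s² + (2.4 + 1.5·4.3)s + 1.5·39.2 = 0.
That is s² + 8.85s + 58.8 = 0, so ω_n = 7.668 rad/s and ζ = 8.85/(2·7.668) = 0.5771.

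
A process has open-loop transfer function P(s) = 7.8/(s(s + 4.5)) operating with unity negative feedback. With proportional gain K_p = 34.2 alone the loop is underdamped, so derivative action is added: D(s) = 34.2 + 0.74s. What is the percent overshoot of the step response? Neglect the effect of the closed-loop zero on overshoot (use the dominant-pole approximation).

Forward path: (34.2 + 0.74s)·7.8/(s(s+4.5)). The closed-loop characteristic equation is s² + (4.5 + 7.8·0.74)s + 7.8·34.2 = 0.
That is s² + 10.27s + 266.8 = 0, so ω_n = 16.33 rad/s and ζ = 10.27/(2·16.33) = 0.3145.
%OS = 100·exp(−πζ/√(1−ζ²)) = 35.3%.

35.3%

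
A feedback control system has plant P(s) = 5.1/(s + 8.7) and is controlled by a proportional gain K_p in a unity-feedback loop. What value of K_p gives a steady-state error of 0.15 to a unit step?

K_p = 9.67

For a type-0 loop with proportional control, e_ss = 1/(1 + K_p·P(0)).
P(0) = 0.5862. Require 1/(1 + K_p·0.5862) = 0.15, so 1 + 0.5862·K_p = 6.667.
K_p = (6.667 − 1)/0.5862 = 9.67.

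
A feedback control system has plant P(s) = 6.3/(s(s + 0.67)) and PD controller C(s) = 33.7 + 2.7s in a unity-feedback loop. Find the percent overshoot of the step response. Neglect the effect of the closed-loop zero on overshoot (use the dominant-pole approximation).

9.09%

Forward path: (33.7 + 2.7s)·6.3/(s(s+0.67)). The closed-loop characteristic equation is s² + (0.67 + 6.3·2.7)s + 6.3·33.7 = 0.
That is s² + 17.68s + 212.3 = 0, so ω_n = 14.57 rad/s and ζ = 17.68/(2·14.57) = 0.6067.
%OS = 100·exp(−πζ/√(1−ζ²)) = 9.09%.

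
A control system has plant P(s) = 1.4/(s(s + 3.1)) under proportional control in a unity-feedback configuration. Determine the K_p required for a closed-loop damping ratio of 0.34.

Closed-loop characteristic equation: s² + 3.1s + K_p·1.4 = 0.
So ω_n = √(1.4K_p) and 2ζω_n = 3.1, giving ζ = 3.1/(2√(1.4K_p)).
Setting ζ = 0.34: √(1.4K_p) = 3.1/(2·0.34) = 4.559, so K_p = 20.78/1.4 = 14.8.

K_p = 14.8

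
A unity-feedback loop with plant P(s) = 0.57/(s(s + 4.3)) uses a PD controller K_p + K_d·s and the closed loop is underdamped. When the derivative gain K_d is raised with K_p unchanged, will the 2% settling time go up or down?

decrease

Characteristic equation s² + (4.3 + 0.57K_d)s + 0.57K_p = 0: raising K_d increases ζω_n = (4.3+0.57K_d)/2 while the loop stays underdamped, so T_s ≈ 4/(ζω_n) decreases.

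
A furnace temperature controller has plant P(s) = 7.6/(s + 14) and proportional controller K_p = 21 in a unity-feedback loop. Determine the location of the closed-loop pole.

Closed-loop transfer function: T(s) = K_p·P(s)/(1 + K_p·P(s)) = 159.6/(s + 14 + 159.6) = 159.6/(s + 173.6).
The closed-loop pole is at s = −173.6.

s = -173.6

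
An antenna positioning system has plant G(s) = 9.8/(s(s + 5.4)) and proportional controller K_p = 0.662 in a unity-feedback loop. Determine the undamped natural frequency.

ω_n = 2.55 rad/s

1 + K_p·G(s) = 0 gives s² + 5.4s + 6.488 = 0.
Matching s² + 2ζω_n s + ω_n²: ω_n = √6.488 = 2.547 rad/s and 2ζω_n = 5.4, so ζ = 5.4/(2·2.547) = 1.06.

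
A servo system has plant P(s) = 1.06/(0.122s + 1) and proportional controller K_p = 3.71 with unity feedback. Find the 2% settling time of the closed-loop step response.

T_s ≈ 0.0989 s

Closed loop: T(s) = K_p·P/(1+K_p·P) = 3.933/(0.122s + 1 + 3.933), with pole at s = −(1 + 3.933)/0.122 = −40.43.
τ = 1/40.43 = 0.02473 s, so 2% settling time ≈ 4τ = 0.0989 s.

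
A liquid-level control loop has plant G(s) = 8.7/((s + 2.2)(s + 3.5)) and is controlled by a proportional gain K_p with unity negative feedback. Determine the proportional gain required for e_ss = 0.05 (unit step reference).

For a type-0 loop with proportional control, e_ss = 1/(1 + K_p·G(0)).
G(0) = 1.13. Require 1/(1 + K_p·1.13) = 0.05, so 1 + 1.13·K_p = 20.
K_p = (20 − 1)/1.13 = 16.8.

K_p = 16.8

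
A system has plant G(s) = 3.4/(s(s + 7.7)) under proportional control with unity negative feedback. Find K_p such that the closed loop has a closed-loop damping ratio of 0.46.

Closed-loop characteristic equation: s² + 7.7s + K_p·3.4 = 0.
So ω_n = √(3.4K_p) and 2ζω_n = 7.7, giving ζ = 7.7/(2√(3.4K_p)).
Setting ζ = 0.46: √(3.4K_p) = 7.7/(2·0.46) = 8.37, so K_p = 70.05/3.4 = 20.6.

K_p = 20.6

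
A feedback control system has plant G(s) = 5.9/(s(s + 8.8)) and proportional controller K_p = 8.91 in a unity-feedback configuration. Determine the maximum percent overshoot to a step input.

From 1 + K_pG(s) = 0: s² + 8.8s + 52.57 = 0 ⇒ ω_n = 7.25, ζ = 0.6069.
%OS = 100·exp(−πζ/√(1−ζ²)) = 100·exp(−π·0.6069/√0.6317) = 9.08%.

9.08%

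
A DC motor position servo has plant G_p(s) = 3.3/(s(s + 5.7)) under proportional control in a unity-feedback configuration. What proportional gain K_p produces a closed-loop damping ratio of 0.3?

Closed-loop characteristic equation: s² + 5.7s + K_p·3.3 = 0.
So ω_n = √(3.3K_p) and 2ζω_n = 5.7, giving ζ = 5.7/(2√(3.3K_p)).
Setting ζ = 0.3: √(3.3K_p) = 5.7/(2·0.3) = 9.5, so K_p = 90.25/3.3 = 27.3.

K_p = 27.3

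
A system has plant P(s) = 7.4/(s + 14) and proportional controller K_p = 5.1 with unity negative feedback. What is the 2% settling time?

T_s ≈ 0.0773 s

Closed-loop transfer function: T(s) = K_p·P(s)/(1 + K_p·P(s)) = 37.74/(s + 14 + 37.74) = 37.74/(s + 51.74).
Time constant τ = 1/51.74 = 0.01933 s, so the 2% settling time is about 4τ = 0.0773 s.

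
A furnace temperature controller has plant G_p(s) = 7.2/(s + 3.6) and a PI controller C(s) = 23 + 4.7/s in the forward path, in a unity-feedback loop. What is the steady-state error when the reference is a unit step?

0

The open loop C(s)G_p(s) has a pole at the origin (type 1), so the static position error constant is infinite and e_ss = 1/(1+∞) = 0.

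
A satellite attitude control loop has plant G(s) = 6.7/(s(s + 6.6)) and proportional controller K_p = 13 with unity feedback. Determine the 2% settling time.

T_s ≈ 1.21 s

Closed-loop characteristic equation: s² + 6.6s + 87.1 = 0, so ω_n = 9.333 rad/s and ζ = 6.6/(2·9.333) = 0.3536.
2% settling time T_s ≈ 4/(ζω_n) = 4/3.3 = 1.21 s.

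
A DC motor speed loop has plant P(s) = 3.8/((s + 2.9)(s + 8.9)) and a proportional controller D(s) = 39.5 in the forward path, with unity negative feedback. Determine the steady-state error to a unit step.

The loop is type 0. Static position error constant K_pos = D(0)·P(0) = 39.5·0.1472 = 5.816.
Steady-state error to a unit step: e_ss = 1/(1+K_pos) = 1/6.816 = 0.147.

0.147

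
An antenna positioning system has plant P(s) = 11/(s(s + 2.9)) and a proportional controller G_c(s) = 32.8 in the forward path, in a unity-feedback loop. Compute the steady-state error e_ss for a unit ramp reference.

0.00804

The loop has one pole at the origin (type 1). Velocity error constant K_v = lim_{s→0} s·G_c(s)P(s) = 32.8·11/2.9 = 124.4.
Steady-state error to a unit ramp: e_ss = 1/K_v = 0.00804.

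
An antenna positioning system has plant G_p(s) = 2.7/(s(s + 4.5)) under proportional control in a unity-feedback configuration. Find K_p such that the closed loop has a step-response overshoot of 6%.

From %OS = 100·exp(−πζ/√(1−ζ²)) = 6%, ζ = −ln(0.06)/√(π²+ln²(0.06)) = 0.6671.
Characteristic equation s² + 4.5s + 2.7K_p = 0 gives ζ = 4.5/(2√(2.7K_p)).
Setting ζ = 0.6671: √(2.7K_p) = 4.5/(2·0.6671) = 3.373, so K_p = 11.37/2.7 = 4.21.

K_p = 4.21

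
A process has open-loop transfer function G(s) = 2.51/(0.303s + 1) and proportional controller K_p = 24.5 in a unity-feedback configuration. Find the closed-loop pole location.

s = -206.3

Closed loop: T(s) = K_p·G/(1+K_p·G) = 61.49/(0.303s + 1 + 61.49), with pole at s = −(1 + 61.49)/0.303 = −206.3.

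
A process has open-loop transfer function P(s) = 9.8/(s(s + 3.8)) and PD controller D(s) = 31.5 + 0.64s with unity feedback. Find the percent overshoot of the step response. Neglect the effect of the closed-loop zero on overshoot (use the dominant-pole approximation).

Forward path: (31.5 + 0.64s)·9.8/(s(s+3.8)). The closed-loop characteristic equation is s² + (3.8 + 9.8·0.64)s + 9.8·31.5 = 0.
That is s² + 10.07s + 308.7 = 0, so ω_n = 17.57 rad/s and ζ = 10.07/(2·17.57) = 0.2866.
%OS = 100·exp(−πζ/√(1−ζ²)) = 39.1%.

39.1%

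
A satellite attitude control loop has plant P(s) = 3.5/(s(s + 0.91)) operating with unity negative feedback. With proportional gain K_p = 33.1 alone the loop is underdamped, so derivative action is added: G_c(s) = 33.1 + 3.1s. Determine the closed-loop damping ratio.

Forward path: (33.1 + 3.1s)·3.5/(s(s+0.91)). The closed-loop characteristic equation is s² + (0.91 + 3.5·3.1)s + 3.5·33.1 = 0.
That is s² + 11.76s + 115.9 = 0, so ω_n = 10.76 rad/s and ζ = 11.76/(2·10.76) = 0.5463.

ζ = 0.546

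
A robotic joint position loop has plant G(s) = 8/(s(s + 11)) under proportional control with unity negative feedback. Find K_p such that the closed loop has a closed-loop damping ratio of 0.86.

Closed-loop characteristic equation: s² + 11s + K_p·8 = 0.
So ω_n = √(8K_p) and 2ζω_n = 11, giving ζ = 11/(2√(8K_p)).
Setting ζ = 0.86: √(8K_p) = 11/(2·0.86) = 6.395, so K_p = 40.9/8 = 5.11.

K_p = 5.11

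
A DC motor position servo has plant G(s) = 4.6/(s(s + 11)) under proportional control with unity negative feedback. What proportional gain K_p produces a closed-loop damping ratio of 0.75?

K_p = 11.7

Closed-loop characteristic equation: s² + 11s + K_p·4.6 = 0.
So ω_n = √(4.6K_p) and 2ζω_n = 11, giving ζ = 11/(2√(4.6K_p)).
Setting ζ = 0.75: √(4.6K_p) = 11/(2·0.75) = 7.333, so K_p = 53.78/4.6 = 11.7.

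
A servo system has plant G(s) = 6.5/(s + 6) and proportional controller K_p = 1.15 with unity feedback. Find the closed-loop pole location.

s = -13.47

Closed-loop transfer function: T(s) = K_p·G(s)/(1 + K_p·G(s)) = 7.475/(s + 6 + 7.475) = 7.475/(s + 13.47).
The closed-loop pole is at s = −13.47.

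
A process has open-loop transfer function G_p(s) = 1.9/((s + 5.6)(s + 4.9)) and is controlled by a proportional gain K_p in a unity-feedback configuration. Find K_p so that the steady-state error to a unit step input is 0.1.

Steady-state error for a unit step on this type-0 loop is 1/(1 + K_p·G_p(0)).
G_p(0) = 0.06924. Require 1/(1 + K_p·0.06924) = 0.1, so 1 + 0.06924·K_p = 10.
K_p = (10 − 1)/0.06924 = 130.

K_p = 130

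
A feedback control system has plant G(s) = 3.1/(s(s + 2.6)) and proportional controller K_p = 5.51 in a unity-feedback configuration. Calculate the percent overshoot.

The closed-loop denominator s² + 2.6s + 17.08 gives ω_n = √17.08 = 4.133 and ζ = 2.6/(2ω_n) = 0.3145.
%OS = 100·exp(−πζ/√(1−ζ²)) = 100·exp(−π·0.3145/√0.9011) = 35.3%.

35.3%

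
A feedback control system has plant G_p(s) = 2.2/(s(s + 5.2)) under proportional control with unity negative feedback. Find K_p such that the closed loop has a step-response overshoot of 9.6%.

K_p = 8.6

From %OS = 100·exp(−πζ/√(1−ζ²)) = 9.6%, ζ = −ln(0.096)/√(π²+ln²(0.096)) = 0.5979.
Characteristic equation s² + 5.2s + 2.2K_p = 0 gives ζ = 5.2/(2√(2.2K_p)).
Setting ζ = 0.5979: √(2.2K_p) = 5.2/(2·0.5979) = 4.348, so K_p = 18.91/2.2 = 8.6.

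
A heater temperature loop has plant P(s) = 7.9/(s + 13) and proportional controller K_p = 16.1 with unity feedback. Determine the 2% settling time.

Closed-loop transfer function: T(s) = K_p·P(s)/(1 + K_p·P(s)) = 127.2/(s + 13 + 127.2) = 127.2/(s + 140.2).
Time constant τ = 1/140.2 = 0.007133 s, so the 2% settling time is about 4τ = 0.0285 s.

T_s ≈ 0.0285 s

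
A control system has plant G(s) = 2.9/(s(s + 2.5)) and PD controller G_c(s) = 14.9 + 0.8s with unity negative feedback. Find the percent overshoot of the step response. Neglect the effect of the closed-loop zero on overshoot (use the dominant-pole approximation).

Forward path: (14.9 + 0.8s)·2.9/(s(s+2.5)). The closed-loop characteristic equation is s² + (2.5 + 2.9·0.8)s + 2.9·14.9 = 0.
That is s² + 4.82s + 43.21 = 0, so ω_n = 6.573 rad/s and ζ = 4.82/(2·6.573) = 0.3666.
%OS = 100·exp(−πζ/√(1−ζ²)) = 29%.

29%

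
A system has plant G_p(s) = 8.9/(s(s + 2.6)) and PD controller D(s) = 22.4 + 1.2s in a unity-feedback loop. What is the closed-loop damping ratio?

Forward path: (22.4 + 1.2s)·8.9/(s(s+2.6)). The closed-loop characteristic equation is s² + (2.6 + 8.9·1.2)s + 8.9·22.4 = 0.
That is s² + 13.28s + 199.4 = 0, so ω_n = 14.12 rad/s and ζ = 13.28/(2·14.12) = 0.4703.

ζ = 0.47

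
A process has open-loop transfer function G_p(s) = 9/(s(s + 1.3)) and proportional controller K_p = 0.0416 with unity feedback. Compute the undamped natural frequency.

ω_n = 0.612 rad/s

The closed-loop denominator is s(s+1.3) + 0.0416·9 = s² + 1.3s + 0.3744.
So ω_n² = 0.3744 ⇒ ω_n = 0.6119 rad/s, and ζ = 1.3/(2ω_n) = 1.06.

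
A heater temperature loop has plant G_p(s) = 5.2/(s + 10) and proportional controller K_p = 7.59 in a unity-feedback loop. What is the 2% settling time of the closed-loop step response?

Closed-loop transfer function: T(s) = K_p·G_p(s)/(1 + K_p·G_p(s)) = 39.47/(s + 10 + 39.47) = 39.47/(s + 49.47).
Time constant τ = 1/49.47 = 0.02022 s, so the 2% settling time is about 4τ = 0.0809 s.

T_s ≈ 0.0809 s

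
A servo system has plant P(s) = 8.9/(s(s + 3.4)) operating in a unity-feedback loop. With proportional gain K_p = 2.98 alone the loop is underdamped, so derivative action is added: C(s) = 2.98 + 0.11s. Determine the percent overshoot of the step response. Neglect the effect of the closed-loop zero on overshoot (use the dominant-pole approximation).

Forward path: (2.98 + 0.11s)·8.9/(s(s+3.4)). The closed-loop characteristic equation is s² + (3.4 + 8.9·0.11)s + 8.9·2.98 = 0.
That is s² + 4.379s + 26.52 = 0, so ω_n = 5.15 rad/s and ζ = 4.379/(2·5.15) = 0.4251.
%OS = 100·exp(−πζ/√(1−ζ²)) = 22.9%.

22.9%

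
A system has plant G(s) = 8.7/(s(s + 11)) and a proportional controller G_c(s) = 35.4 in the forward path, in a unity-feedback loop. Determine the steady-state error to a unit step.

The open loop G_c(s)G(s) has a pole at the origin (type 1), so the static position error constant is infinite and e_ss = 1/(1+∞) = 0.

0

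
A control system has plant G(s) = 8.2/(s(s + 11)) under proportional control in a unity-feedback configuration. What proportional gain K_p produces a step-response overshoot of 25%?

K_p = 22.6

From %OS = 100·exp(−πζ/√(1−ζ²)) = 25%, ζ = −ln(0.25)/√(π²+ln²(0.25)) = 0.4037.
Characteristic equation s² + 11s + 8.2K_p = 0 gives ζ = 11/(2√(8.2K_p)).
Setting ζ = 0.4037: √(8.2K_p) = 11/(2·0.4037) = 13.62, so K_p = 185.6/8.2 = 22.6.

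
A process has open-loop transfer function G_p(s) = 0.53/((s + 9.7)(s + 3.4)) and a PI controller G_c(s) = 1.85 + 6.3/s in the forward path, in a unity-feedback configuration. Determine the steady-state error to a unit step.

0

The open loop G_c(s)G_p(s) has a pole at the origin (type 1), so the static position error constant is infinite and e_ss = 1/(1+∞) = 0.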